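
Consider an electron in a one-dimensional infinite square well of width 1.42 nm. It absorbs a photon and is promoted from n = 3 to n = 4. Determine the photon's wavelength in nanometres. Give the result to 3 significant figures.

λ = 950 nm

E_1 = h²/(8m_eL²) = 2.988×10^-20 J, so ΔE = (4² − 3²)E_1 = 2.092×10^-19 J.
λ = hc/ΔE = (6.626×10^-34·2.998×10^8)/2.092×10^-19 = 9.50×10^-7 m = 950 nm.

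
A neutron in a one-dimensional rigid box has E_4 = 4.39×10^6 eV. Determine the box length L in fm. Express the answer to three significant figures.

L = 27.3 fm

From E_n = n²h²/(8m_nL²), L = n·h/√(8m_nE_n).
E_4 = 4.39×10^6 eV = 7.033×10^-13 J, so L = 4·6.626×10^-34/√(8·1.675×10^-27·7.033×10^-13) = 2.73×10^-14 m = 27.3 fm.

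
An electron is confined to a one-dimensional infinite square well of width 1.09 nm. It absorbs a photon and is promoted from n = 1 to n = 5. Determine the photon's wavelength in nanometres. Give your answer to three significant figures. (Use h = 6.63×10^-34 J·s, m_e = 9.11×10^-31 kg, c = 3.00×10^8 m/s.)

λ = 163 nm

E_1 = h²/(8m_eL²) = 5.077×10^-20 J, so ΔE = (5² − 1²)E_1 = 1.218×10^-18 J.
λ = hc/ΔE = (6.63×10^-34·3.00×10^8)/1.218×10^-18 = 1.63×10^-7 m = 163 nm.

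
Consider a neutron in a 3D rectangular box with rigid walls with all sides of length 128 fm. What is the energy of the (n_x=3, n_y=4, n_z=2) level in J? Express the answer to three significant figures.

E = 5.80×10^-14 J

For a 3D rectangular well E = (h²/8m_n)·Σ n_i²/L_i² = (6.626×10^-34)²/(8·1.675×10^-27) · [3²/(128 fm)² + 4²/(128 fm)² + 2²/(128 fm)²].
Evaluating gives E = 5.80×10^-14 J.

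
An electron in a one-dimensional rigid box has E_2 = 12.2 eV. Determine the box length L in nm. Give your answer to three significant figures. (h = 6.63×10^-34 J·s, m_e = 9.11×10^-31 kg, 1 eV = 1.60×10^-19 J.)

From E_n = n²h²/(8m_eL²), L = n·h/√(8m_eE_n).
E_2 = 12.2 eV = 1.952×10^-18 J, so L = 2·6.63×10^-34/√(8·9.11×10^-31·1.952×10^-18) = 3.52×10^-10 m = 0.352 nm.

L = 0.352 nm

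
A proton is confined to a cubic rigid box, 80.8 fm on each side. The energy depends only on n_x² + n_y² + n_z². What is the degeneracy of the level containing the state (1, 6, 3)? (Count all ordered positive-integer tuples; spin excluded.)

degeneracy = 6

The level has n_x² + n_y² + n_z² = 46. The ordered positive-integer solutions are (1, 3, 6), (1, 6, 3), (3, 1, 6), (3, 6, 1), (6, 1, 3), (6, 3, 1).
That gives 6 states.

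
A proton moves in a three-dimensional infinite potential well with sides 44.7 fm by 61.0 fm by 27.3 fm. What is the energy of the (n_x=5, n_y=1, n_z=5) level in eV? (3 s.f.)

E = 9.49×10^6 eV

For a 3D rectangular well E = (h²/8m_p)·Σ n_i²/L_i² = (6.626×10^-34)²/(8·1.673×10^-27) · [5²/(44.7 fm)² + 1²/(61.0 fm)² + 5²/(27.3 fm)²].
Evaluating gives E = 1.520×10^-12 J = 9.49×10^6 eV.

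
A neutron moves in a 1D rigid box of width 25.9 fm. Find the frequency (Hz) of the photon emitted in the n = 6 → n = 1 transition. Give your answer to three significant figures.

f = 2.58×10^21 Hz

E_1 = h²/(8m_nL²) = 4.884×10^-14 J and ΔE = (6² − 1²)E_1 = 1.709×10^-12 J.
f = ΔE/h = 1.709×10^-12/6.626×10^-34 = 2.58×10^21 Hz.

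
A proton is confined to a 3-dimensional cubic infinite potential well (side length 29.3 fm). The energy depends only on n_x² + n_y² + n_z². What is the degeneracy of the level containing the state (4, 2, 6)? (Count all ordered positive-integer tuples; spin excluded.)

degeneracy = 6

The level has n_x² + n_y² + n_z² = 56. The ordered positive-integer solutions are (2, 4, 6), (2, 6, 4), (4, 2, 6), (4, 6, 2), (6, 2, 4), (6, 4, 2).
That gives 6 states.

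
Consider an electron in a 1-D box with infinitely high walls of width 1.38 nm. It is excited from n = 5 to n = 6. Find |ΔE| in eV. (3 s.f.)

|ΔE| = 2.17 eV

E_1 = h²/(8m_eL²) = 3.164×10^-20 J.
|ΔE| = |5² − 6²|·E_1 = 11·3.164×10^-20 J = 3.480×10^-19 J = 2.17 eV.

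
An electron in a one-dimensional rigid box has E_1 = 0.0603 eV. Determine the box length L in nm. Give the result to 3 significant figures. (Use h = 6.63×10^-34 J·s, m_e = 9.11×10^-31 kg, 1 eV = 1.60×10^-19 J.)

L = 2.50 nm

From E_n = n²h²/(8m_eL²), L = n·h/√(8m_eE_n).
E_1 = 0.0603 eV = 9.648×10^-21 J, so L = 1·6.63×10^-34/√(8·9.11×10^-31·9.648×10^-21) = 2.50×10^-9 m = 2.50 nm.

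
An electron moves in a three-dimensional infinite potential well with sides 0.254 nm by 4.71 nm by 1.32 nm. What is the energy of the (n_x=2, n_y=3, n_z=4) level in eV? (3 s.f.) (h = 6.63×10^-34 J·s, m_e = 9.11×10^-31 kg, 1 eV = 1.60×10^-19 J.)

For a 3D rectangular well E = (h²/8m_e)·Σ n_i²/L_i² = (6.63×10^-34)²/(8·9.11×10^-31) · [2²/(0.254 nm)² + 3²/(4.71 nm)² + 4²/(1.32 nm)²].
Evaluating gives E = 4.318×10^-18 J = 27.0 eV.

E = 27.0 eV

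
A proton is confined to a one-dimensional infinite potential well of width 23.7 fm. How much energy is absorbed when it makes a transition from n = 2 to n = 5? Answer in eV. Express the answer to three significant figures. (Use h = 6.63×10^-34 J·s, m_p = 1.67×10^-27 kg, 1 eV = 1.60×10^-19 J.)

E_1 = h²/(8m_pL²) = 5.858×10^-14 J.
|ΔE| = |2² − 5²|·E_1 = 21·5.858×10^-14 J = 1.230×10^-12 J = 7.69×10^6 eV.

|ΔE| = 7.69×10^6 eV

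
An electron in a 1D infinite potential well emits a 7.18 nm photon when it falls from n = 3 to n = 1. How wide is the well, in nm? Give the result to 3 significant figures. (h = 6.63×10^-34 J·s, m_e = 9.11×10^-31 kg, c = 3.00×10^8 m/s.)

L = 0.132 nm

The photon carries ΔE = hc/λ = 6.63×10^-34·3.00×10^8/7.18×10^-9 m = 2.770×10^-17 J.
Since ΔE = (3² − 1²)E_1, E_1 = 3.462×10^-18 J, and L = h/√(8m_eE_1) = 1.32×10^-10 m = 0.132 nm.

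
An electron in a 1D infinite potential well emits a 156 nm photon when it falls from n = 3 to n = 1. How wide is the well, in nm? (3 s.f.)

The photon carries ΔE = hc/λ = 6.626×10^-34·2.998×10^8/1.56×10^-7 m = 1.273×10^-18 J.
Since ΔE = (3² − 1²)E_1, E_1 = 1.591×10^-19 J, and L = h/√(8m_eE_1) = 6.15×10^-10 m = 0.615 nm.

L = 0.615 nm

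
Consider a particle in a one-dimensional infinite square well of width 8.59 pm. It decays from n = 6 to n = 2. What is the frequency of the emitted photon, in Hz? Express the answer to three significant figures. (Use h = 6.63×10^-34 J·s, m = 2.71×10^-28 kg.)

f = 1.33×10^17 Hz

E_1 = h²/(8mL²) = 2.748×10^-18 J and ΔE = (6² − 2²)E_1 = 8.794×10^-17 J.
f = ΔE/h = 8.794×10^-17/6.63×10^-34 = 1.33×10^17 Hz.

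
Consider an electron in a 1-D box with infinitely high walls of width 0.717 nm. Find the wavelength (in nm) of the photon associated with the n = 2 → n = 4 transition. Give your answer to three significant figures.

λ = 141 nm

E_1 = h²/(8m_eL²) = 1.172×10^-19 J, so ΔE = (4² − 2²)E_1 = 1.406×10^-18 J.
λ = hc/ΔE = (6.626×10^-34·2.998×10^8)/1.406×10^-18 = 1.41×10^-7 m = 141 nm.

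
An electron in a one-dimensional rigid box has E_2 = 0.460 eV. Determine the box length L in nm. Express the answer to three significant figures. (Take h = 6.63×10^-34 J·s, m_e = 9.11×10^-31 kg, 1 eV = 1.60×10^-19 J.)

L = 1.81 nm

From E_n = n²h²/(8m_eL²), L = n·h/√(8m_eE_n).
E_2 = 0.460 eV = 7.360×10^-20 J, so L = 2·6.63×10^-34/√(8·9.11×10^-31·7.360×10^-20) = 1.81×10^-9 m = 1.81 nm.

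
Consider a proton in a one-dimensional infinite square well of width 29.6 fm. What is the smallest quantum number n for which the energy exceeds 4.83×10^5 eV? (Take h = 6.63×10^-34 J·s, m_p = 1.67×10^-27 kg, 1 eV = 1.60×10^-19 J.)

n = 2

E_1 = h²/(8m_pL²) = 3.755×10^-14 J = 2.347×10^5 eV.
Need n² > 4.83×10^5/2.347×10^5 = 2.058, i.e. n > 1.435.
The smallest integer satisfying this is n = 2.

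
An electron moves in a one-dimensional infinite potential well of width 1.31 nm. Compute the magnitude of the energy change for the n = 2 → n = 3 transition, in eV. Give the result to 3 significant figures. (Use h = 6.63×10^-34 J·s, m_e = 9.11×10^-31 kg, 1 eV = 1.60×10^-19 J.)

|ΔE| = 1.10 eV

E_1 = h²/(8m_eL²) = 3.515×10^-20 J.
|ΔE| = |2² − 3²|·E_1 = 5·3.515×10^-20 J = 1.758×10^-19 J = 1.10 eV.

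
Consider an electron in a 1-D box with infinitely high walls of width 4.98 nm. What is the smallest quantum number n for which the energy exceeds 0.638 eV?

E_1 = h²/(8m_eL²) = 2.429×10^-21 J = 0.01516 eV.
Need n² > 0.638/0.01516 = 42.08, i.e. n > 6.487.
The smallest integer satisfying this is n = 7.

n = 7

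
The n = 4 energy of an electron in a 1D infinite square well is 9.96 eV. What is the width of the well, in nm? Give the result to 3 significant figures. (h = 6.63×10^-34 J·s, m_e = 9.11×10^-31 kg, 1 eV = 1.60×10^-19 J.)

From E_n = n²h²/(8m_eL²), L = n·h/√(8m_eE_n).
E_4 = 9.96 eV = 1.594×10^-18 J, so L = 4·6.63×10^-34/√(8·9.11×10^-31·1.594×10^-18) = 7.78×10^-10 m = 0.778 nm.

L = 0.778 nm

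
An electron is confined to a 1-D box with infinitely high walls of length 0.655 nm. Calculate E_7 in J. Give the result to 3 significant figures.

For an infinite well E_n = n²h²/(8m_eL²), so E_1 = h²/(8m_eL²) = (6.626×10^-34)²/(8·9.109×10^-31·(6.55×10^-10 m)²) = 1.404×10^-19 J.
Then E_7 = 7²·E_1 = 49·1.404×10^-19 J = 6.88×10^-18 J.

E_7 = 6.88×10^-18 J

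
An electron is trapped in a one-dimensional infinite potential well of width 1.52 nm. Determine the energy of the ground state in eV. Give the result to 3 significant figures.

E_1 = 0.163 eV

For an infinite well E_n = n²h²/(8m_eL²), so E_1 = h²/(8m_eL²) = (6.626×10^-34)²/(8·9.109×10^-31·(1.52×10^-9 m)²) = 2.608×10^-20 J.
Converting, E_1 = 2.608×10^-20 J / (1.602×10^-19 J/eV) = 0.163 eV.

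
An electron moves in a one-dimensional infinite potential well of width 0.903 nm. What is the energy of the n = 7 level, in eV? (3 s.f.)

For an infinite well E_n = n²h²/(8m_eL²), so E_1 = h²/(8m_eL²) = (6.626×10^-34)²/(8·9.109×10^-31·(9.03×10^-10 m)²) = 7.389×10^-20 J.
Then E_7 = 7²·E_1 = 49·7.389×10^-20 J = 3.621×10^-18 J.
Converting, E_7 = 3.621×10^-18 J / (1.602×10^-19 J/eV) = 22.6 eV.

E_7 = 22.6 eV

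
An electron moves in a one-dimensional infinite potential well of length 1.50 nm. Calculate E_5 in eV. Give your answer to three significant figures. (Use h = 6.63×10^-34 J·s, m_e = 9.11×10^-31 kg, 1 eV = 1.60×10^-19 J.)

E_5 = 4.19 eV

For an infinite well E_n = n²h²/(8m_eL²), so E_1 = h²/(8m_eL²) = (6.63×10^-34)²/(8·9.11×10^-31·(1.50×10^-9 m)²) = 2.681×10^-20 J.
Then E_5 = 5²·E_1 = 25·2.681×10^-20 J = 6.703×10^-19 J.
Converting, E_5 = 6.703×10^-19 J / (1.60×10^-19 J/eV) = 4.19 eV.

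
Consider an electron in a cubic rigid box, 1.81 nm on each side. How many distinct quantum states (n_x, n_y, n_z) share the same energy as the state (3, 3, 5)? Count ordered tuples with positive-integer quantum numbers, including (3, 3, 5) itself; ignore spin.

The level has n_x² + n_y² + n_z² = 43. The ordered positive-integer solutions are (3, 3, 5), (3, 5, 3), (5, 3, 3).
That gives 3 states.

degeneracy = 3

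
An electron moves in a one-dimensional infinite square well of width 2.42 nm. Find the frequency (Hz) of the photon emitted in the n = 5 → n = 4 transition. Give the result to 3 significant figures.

E_1 = h²/(8m_eL²) = 1.029×10^-20 J and ΔE = (5² − 4²)E_1 = 9.261×10^-20 J.
f = ΔE/h = 9.261×10^-20/6.626×10^-34 = 1.40×10^14 Hz.

f = 1.40×10^14 Hz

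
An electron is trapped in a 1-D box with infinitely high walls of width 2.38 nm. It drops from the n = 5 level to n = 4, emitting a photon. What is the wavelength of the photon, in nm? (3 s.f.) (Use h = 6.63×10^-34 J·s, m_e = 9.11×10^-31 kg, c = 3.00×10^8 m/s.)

λ = 2.08×10^3 nm

E_1 = h²/(8m_eL²) = 1.065×10^-20 J, so ΔE = (5² − 4²)E_1 = 9.585×10^-20 J.
λ = hc/ΔE = (6.63×10^-34·3.00×10^8)/9.585×10^-20 = 2.08×10^-6 m = 2.08×10^3 nm.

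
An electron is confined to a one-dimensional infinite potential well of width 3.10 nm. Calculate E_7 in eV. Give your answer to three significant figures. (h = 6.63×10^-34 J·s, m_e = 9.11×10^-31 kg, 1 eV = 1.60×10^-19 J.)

For an infinite well E_n = n²h²/(8m_eL²), so E_1 = h²/(8m_eL²) = (6.63×10^-34)²/(8·9.11×10^-31·(3.10×10^-9 m)²) = 6.276×10^-21 J.
Then E_7 = 7²·E_1 = 49·6.276×10^-21 J = 3.075×10^-19 J.
Converting, E_7 = 3.075×10^-19 J / (1.60×10^-19 J/eV) = 1.92 eV.

E_7 = 1.92 eV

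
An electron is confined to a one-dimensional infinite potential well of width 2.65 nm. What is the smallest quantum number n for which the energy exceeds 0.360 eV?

E_1 = h²/(8m_eL²) = 8.579×10^-21 J = 0.05355 eV.
Need n² > 0.360/0.05355 = 6.723, i.e. n > 2.593.
The smallest integer satisfying this is n = 3.

n = 3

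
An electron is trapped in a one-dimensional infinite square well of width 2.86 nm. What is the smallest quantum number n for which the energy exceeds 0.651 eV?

n = 4

E_1 = h²/(8m_eL²) = 7.366×10^-21 J = 0.04598 eV.
Need n² > 0.651/0.04598 = 14.16, i.e. n > 3.763.
The smallest integer satisfying this is n = 4.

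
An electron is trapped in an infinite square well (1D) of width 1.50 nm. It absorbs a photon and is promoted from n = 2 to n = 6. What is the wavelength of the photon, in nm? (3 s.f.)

E_1 = h²/(8m_eL²) = 2.678×10^-20 J, so ΔE = (6² − 2²)E_1 = 8.570×10^-19 J.
λ = hc/ΔE = (6.626×10^-34·2.998×10^8)/8.570×10^-19 = 2.32×10^-7 m = 232 nm.

λ = 232 nm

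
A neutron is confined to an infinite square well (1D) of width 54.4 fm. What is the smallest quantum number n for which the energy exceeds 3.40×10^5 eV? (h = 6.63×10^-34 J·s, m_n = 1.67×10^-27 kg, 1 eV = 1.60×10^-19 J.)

n = 3

E_1 = h²/(8m_nL²) = 1.112×10^-14 J = 6.950×10^4 eV.
Need n² > 3.40×10^5/6.950×10^4 = 4.892, i.e. n > 2.212.
The smallest integer satisfying this is n = 3.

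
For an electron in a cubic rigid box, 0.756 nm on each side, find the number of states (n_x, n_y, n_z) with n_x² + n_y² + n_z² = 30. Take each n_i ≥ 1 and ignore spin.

The level has n_x² + n_y² + n_z² = 30. The ordered positive-integer solutions are (1, 2, 5), (1, 5, 2), (2, 1, 5), (2, 5, 1), (5, 1, 2), (5, 2, 1).
That gives 6 states.

degeneracy = 6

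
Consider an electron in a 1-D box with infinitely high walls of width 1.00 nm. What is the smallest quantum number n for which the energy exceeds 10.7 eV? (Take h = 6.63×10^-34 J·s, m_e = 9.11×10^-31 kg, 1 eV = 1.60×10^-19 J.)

n = 6

E_1 = h²/(8m_eL²) = 6.031×10^-20 J = 0.3769 eV.
Need n² > 10.7/0.3769 = 28.39, i.e. n > 5.328.
The smallest integer satisfying this is n = 6.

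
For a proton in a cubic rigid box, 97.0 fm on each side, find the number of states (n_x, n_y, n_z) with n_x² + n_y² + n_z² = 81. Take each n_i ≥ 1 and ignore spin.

degeneracy = 12

The level has n_x² + n_y² + n_z² = 81. The ordered positive-integer solutions are (1, 4, 8), (1, 8, 4), (3, 6, 6), (4, 1, 8), (4, 4, 7), (4, 7, 4), (4, 8, 1), (6, 3, 6), (6, 6, 3), (7, 4, 4), (8, 1, 4), (8, 4, 1).
That gives 12 states.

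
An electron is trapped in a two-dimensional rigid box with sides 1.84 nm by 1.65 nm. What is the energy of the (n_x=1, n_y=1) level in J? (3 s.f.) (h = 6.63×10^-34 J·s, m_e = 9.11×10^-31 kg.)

E = 4.00×10^-20 J

For a 2D rectangular well E = (h²/8m_e)·Σ n_i²/L_i² = (6.63×10^-34)²/(8·9.11×10^-31) · [1²/(1.84 nm)² + 1²/(1.65 nm)²].
Evaluating gives E = 4.00×10^-20 J.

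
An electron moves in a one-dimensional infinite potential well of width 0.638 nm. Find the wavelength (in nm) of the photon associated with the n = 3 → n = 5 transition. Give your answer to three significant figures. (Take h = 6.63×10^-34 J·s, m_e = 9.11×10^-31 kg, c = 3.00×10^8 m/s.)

E_1 = h²/(8m_eL²) = 1.482×10^-19 J, so ΔE = (5² − 3²)E_1 = 2.371×10^-18 J.
λ = hc/ΔE = (6.63×10^-34·3.00×10^8)/2.371×10^-18 = 8.39×10^-8 m = 83.9 nm.

λ = 83.9 nm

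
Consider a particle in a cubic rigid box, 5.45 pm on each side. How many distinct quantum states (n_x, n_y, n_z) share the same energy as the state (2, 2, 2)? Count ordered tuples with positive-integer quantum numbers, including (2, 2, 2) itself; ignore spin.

degeneracy = 1

The level has n_x² + n_y² + n_z² = 12. The ordered positive-integer solutions are (2, 2, 2).
That gives 1 state.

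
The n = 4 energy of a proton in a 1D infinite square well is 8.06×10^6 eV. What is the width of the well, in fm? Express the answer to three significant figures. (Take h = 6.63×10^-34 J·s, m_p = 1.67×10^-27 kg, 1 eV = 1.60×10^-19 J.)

From E_n = n²h²/(8m_pL²), L = n·h/√(8m_pE_n).
E_4 = 8.06×10^6 eV = 1.290×10^-12 J, so L = 4·6.63×10^-34/√(8·1.67×10^-27·1.290×10^-12) = 2.02×10^-14 m = 20.2 fm.

L = 20.2 fm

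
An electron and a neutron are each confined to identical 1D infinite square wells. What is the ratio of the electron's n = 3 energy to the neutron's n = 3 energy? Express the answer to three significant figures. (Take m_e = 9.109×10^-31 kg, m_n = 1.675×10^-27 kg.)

E_n ∝ 1/m at fixed n and L, so the ratio is m_n/m_e = 1.675×10^-27/9.109×10^-31 = 1.84×10^3.

1.84×10^3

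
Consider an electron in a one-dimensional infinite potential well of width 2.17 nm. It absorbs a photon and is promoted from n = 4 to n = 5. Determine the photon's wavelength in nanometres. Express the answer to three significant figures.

E_1 = h²/(8m_eL²) = 1.279×10^-20 J, so ΔE = (5² − 4²)E_1 = 1.151×10^-19 J.
λ = hc/ΔE = (6.626×10^-34·2.998×10^8)/1.151×10^-19 = 1.73×10^-6 m = 1.73×10^3 nm.

λ = 1.73×10^3 nm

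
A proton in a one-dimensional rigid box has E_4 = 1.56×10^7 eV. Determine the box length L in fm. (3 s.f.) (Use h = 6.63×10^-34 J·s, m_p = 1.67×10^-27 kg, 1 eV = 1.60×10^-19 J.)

L = 14.5 fm

From E_n = n²h²/(8m_pL²), L = n·h/√(8m_pE_n).
E_4 = 1.56×10^7 eV = 2.496×10^-12 J, so L = 4·6.63×10^-34/√(8·1.67×10^-27·2.496×10^-12) = 1.45×10^-14 m = 14.5 fm.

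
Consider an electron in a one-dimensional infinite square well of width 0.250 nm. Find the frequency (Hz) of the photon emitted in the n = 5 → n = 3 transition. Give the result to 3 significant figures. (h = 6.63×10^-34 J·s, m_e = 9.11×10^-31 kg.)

E_1 = h²/(8m_eL²) = 9.650×10^-19 J and ΔE = (5² − 3²)E_1 = 1.544×10^-17 J.
f = ΔE/h = 1.544×10^-17/6.63×10^-34 = 2.33×10^16 Hz.

f = 2.33×10^16 Hz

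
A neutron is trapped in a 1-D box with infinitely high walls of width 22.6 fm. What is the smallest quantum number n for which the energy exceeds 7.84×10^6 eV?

E_1 = h²/(8m_nL²) = 6.415×10^-14 J = 4.004×10^5 eV.
Need n² > 7.84×10^6/4.004×10^5 = 19.58, i.e. n > 4.425.
The smallest integer satisfying this is n = 5.

n = 5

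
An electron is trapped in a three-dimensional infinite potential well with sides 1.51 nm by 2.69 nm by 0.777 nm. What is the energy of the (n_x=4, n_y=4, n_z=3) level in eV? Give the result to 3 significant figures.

E = 9.08 eV

For a 3D rectangular well E = (h²/8m_e)·Σ n_i²/L_i² = (6.626×10^-34)²/(8·9.109×10^-31) · [4²/(1.51 nm)² + 4²/(2.69 nm)² + 3²/(0.777 nm)²].
Evaluating gives E = 1.454×10^-18 J = 9.08 eV.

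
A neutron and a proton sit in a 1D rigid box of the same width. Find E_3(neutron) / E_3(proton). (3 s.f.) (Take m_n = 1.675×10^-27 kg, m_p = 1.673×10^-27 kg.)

E_n ∝ 1/m at fixed n and L, so the ratio is m_p/m_n = 1.673×10^-27/1.675×10^-27 = 0.999.

0.999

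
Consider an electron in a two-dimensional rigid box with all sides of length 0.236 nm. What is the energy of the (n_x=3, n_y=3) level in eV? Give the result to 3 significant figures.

E = 122 eV

For a 2D rectangular well E = (h²/8m_e)·Σ n_i²/L_i² = (6.626×10^-34)²/(8·9.109×10^-31) · [3²/(0.236 nm)² + 3²/(0.236 nm)²].
Evaluating gives E = 1.947×10^-17 J = 122 eV.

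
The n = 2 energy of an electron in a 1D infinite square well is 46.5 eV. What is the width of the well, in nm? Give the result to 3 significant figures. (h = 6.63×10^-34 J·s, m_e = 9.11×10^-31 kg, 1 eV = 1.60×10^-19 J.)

L = 0.180 nm

From E_n = n²h²/(8m_eL²), L = n·h/√(8m_eE_n).
E_2 = 46.5 eV = 7.440×10^-18 J, so L = 2·6.63×10^-34/√(8·9.11×10^-31·7.440×10^-18) = 1.80×10^-10 m = 0.180 nm.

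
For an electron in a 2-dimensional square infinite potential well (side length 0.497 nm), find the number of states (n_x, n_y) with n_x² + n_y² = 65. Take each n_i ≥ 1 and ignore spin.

degeneracy = 4

The level has n_x² + n_y² = 65. The ordered positive-integer solutions are (1, 8), (4, 7), (7, 4), (8, 1).
That gives 4 states.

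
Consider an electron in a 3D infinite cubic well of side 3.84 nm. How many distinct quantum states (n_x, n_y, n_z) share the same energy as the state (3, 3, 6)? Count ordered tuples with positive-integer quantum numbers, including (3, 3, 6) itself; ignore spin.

The level has n_x² + n_y² + n_z² = 54. The ordered positive-integer solutions are (1, 2, 7), (1, 7, 2), (2, 1, 7), (2, 5, 5), (2, 7, 1), (3, 3, 6), (3, 6, 3), (5, 2, 5), (5, 5, 2), (6, 3, 3), (7, 1, 2), (7, 2, 1).
That gives 12 states.

degeneracy = 12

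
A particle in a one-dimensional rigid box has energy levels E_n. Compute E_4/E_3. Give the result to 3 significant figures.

1.78

E_n ∝ n², so E_4/E_3 = 4²/3² = 16/9 = 1.78.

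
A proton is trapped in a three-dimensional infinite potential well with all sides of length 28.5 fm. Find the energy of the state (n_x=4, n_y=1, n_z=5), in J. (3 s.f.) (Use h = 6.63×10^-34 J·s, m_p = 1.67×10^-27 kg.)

E = 1.70×10^-12 J

For a 3D rectangular well E = (h²/8m_p)·Σ n_i²/L_i² = (6.63×10^-34)²/(8·1.67×10^-27) · [4²/(28.5 fm)² + 1²/(28.5 fm)² + 5²/(28.5 fm)²].
Evaluating gives E = 1.70×10^-12 J.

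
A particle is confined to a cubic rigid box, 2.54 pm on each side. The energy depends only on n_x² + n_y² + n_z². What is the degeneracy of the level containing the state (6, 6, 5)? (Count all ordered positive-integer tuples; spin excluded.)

The level has n_x² + n_y² + n_z² = 97. The ordered positive-integer solutions are (5, 6, 6), (6, 5, 6), (6, 6, 5).
That gives 3 states.

degeneracy = 3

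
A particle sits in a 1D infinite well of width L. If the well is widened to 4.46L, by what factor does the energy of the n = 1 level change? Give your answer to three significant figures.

0.0503

E_n ∝ 1/L², so the energy scales by 1/4.46² = 0.0503.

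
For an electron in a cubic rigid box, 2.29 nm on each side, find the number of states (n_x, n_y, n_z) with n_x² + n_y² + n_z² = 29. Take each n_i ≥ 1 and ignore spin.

The level has n_x² + n_y² + n_z² = 29. The ordered positive-integer solutions are (2, 3, 4), (2, 4, 3), (3, 2, 4), (3, 4, 2), (4, 2, 3), (4, 3, 2).
That gives 6 states.

degeneracy = 6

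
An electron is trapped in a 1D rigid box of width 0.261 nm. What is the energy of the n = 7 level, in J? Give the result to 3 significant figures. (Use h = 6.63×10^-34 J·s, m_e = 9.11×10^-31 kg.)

E_7 = 4.34×10^-17 J

For an infinite well E_n = n²h²/(8m_eL²), so E_1 = h²/(8m_eL²) = (6.63×10^-34)²/(8·9.11×10^-31·(2.61×10^-10 m)²) = 8.854×10^-19 J.
Then E_7 = 7²·E_1 = 49·8.854×10^-19 J = 4.34×10^-17 J.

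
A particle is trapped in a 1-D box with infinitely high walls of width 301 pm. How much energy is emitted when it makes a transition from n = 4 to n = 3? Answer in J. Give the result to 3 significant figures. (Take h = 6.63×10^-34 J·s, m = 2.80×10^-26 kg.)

|ΔE| = 1.52×10^-22 J

E_1 = h²/(8mL²) = 2.166×10^-23 J.
|ΔE| = |4² − 3²|·E_1 = 7·2.166×10^-23 J = 1.52×10^-22 J.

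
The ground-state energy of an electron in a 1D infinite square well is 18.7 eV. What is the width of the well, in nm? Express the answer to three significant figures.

From E_n = n²h²/(8m_eL²), L = n·h/√(8m_eE_n).
E_1 = 18.7 eV = 2.996×10^-18 J, so L = 1·6.626×10^-34/√(8·9.109×10^-31·2.996×10^-18) = 1.42×10^-10 m = 0.142 nm.

L = 0.142 nm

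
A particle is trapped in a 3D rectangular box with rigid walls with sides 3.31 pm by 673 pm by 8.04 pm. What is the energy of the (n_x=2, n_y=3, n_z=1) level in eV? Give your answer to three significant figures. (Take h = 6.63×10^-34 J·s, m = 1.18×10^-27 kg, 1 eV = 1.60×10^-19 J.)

E = 111 eV

For a 3D rectangular well E = (h²/8m)·Σ n_i²/L_i² = (6.63×10^-34)²/(8·1.18×10^-27) · [2²/(3.31 pm)² + 3²/(673 pm)² + 1²/(8.04 pm)²].
Evaluating gives E = 1.772×10^-17 J = 111 eV.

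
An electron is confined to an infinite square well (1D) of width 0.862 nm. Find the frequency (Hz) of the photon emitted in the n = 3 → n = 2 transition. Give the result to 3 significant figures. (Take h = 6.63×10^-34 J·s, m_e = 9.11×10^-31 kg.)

f = 6.12×10^14 Hz

E_1 = h²/(8m_eL²) = 8.117×10^-20 J and ΔE = (3² − 2²)E_1 = 4.058×10^-19 J.
f = ΔE/h = 4.058×10^-19/6.63×10^-34 = 6.12×10^14 Hz.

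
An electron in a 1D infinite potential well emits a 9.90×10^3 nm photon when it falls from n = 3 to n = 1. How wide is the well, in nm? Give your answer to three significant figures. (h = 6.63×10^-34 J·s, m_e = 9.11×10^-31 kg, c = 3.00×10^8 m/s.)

The photon carries ΔE = hc/λ = 6.63×10^-34·3.00×10^8/9.90×10^-6 m = 2.009×10^-20 J.
Since ΔE = (3² − 1²)E_1, E_1 = 2.511×10^-21 J, and L = h/√(8m_eE_1) = 4.90×10^-9 m = 4.90 nm.

L = 4.90 nm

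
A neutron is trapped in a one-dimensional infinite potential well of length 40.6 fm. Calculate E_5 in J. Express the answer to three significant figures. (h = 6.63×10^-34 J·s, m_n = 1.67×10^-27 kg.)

For an infinite well E_n = n²h²/(8m_nL²), so E_1 = h²/(8m_nL²) = (6.63×10^-34)²/(8·1.67×10^-27·(4.06×10^-14 m)²) = 1.996×10^-14 J.
Then E_5 = 5²·E_1 = 25·1.996×10^-14 J = 4.99×10^-13 J.

E_5 = 4.99×10^-13 J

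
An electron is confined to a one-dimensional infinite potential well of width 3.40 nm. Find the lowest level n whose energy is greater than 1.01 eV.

n = 6

E_1 = h²/(8m_eL²) = 5.212×10^-21 J = 0.03253 eV.
Need n² > 1.01/0.03253 = 31.05, i.e. n > 5.572.
The smallest integer satisfying this is n = 6.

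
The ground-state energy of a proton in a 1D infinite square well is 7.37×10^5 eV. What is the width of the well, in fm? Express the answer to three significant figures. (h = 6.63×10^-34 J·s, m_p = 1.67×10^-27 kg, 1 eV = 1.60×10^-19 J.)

L = 16.7 fm

From E_n = n²h²/(8m_pL²), L = n·h/√(8m_pE_n).
E_1 = 7.37×10^5 eV = 1.179×10^-13 J, so L = 1·6.63×10^-34/√(8·1.67×10^-27·1.179×10^-13) = 1.67×10^-14 m = 16.7 fm.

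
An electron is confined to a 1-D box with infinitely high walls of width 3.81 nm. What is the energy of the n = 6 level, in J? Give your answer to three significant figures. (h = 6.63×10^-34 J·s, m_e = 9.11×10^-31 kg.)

E_6 = 1.50×10^-19 J

For an infinite well E_n = n²h²/(8m_eL²), so E_1 = h²/(8m_eL²) = (6.63×10^-34)²/(8·9.11×10^-31·(3.81×10^-9 m)²) = 4.155×10^-21 J.
Then E_6 = 6²·E_1 = 36·4.155×10^-21 J = 1.50×10^-19 J.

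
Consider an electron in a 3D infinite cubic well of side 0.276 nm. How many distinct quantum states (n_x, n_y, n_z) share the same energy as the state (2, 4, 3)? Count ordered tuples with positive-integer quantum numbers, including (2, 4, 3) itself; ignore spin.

The level has n_x² + n_y² + n_z² = 29. The ordered positive-integer solutions are (2, 3, 4), (2, 4, 3), (3, 2, 4), (3, 4, 2), (4, 2, 3), (4, 3, 2).
That gives 6 states.

degeneracy = 6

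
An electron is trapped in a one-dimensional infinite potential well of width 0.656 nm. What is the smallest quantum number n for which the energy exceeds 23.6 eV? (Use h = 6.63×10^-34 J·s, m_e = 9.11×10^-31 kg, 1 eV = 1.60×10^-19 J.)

n = 6

E_1 = h²/(8m_eL²) = 1.402×10^-19 J = 0.8763 eV.
Need n² > 23.6/0.8763 = 26.93, i.e. n > 5.189.
The smallest integer satisfying this is n = 6.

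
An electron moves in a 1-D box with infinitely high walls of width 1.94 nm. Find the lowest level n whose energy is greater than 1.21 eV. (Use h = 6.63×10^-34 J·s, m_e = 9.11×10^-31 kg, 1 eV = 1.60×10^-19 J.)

n = 4

E_1 = h²/(8m_eL²) = 1.603×10^-20 J = 0.1002 eV.
Need n² > 1.21/0.1002 = 12.08, i.e. n > 3.476.
The smallest integer satisfying this is n = 4.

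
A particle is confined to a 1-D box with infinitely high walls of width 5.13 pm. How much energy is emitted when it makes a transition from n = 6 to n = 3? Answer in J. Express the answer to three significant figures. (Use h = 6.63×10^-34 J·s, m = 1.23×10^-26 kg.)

E_1 = h²/(8mL²) = 1.697×10^-19 J.
|ΔE| = |6² − 3²|·E_1 = 27·1.697×10^-19 J = 4.58×10^-18 J.

|ΔE| = 4.58×10^-18 J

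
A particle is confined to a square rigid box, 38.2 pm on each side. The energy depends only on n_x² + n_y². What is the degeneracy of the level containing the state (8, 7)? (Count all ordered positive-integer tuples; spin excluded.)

degeneracy = 2

The level has n_x² + n_y² = 113. The ordered positive-integer solutions are (7, 8), (8, 7).
That gives 2 states.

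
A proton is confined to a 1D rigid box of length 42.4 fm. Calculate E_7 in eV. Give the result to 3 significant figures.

For an infinite well E_n = n²h²/(8m_pL²), so E_1 = h²/(8m_pL²) = (6.626×10^-34)²/(8·1.673×10^-27·(4.24×10^-14 m)²) = 1.825×10^-14 J.
Then E_7 = 7²·E_1 = 49·1.825×10^-14 J = 8.943×10^-13 J.
Converting, E_7 = 8.943×10^-13 J / (1.602×10^-19 J/eV) = 5.58×10^6 eV.

E_7 = 5.58×10^6 eV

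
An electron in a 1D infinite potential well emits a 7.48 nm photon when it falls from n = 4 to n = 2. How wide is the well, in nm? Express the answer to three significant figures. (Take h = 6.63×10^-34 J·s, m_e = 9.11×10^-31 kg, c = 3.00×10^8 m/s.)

The photon carries ΔE = hc/λ = 6.63×10^-34·3.00×10^8/7.48×10^-9 m = 2.659×10^-17 J.
Since ΔE = (4² − 2²)E_1, E_1 = 2.216×10^-18 J, and L = h/√(8m_eE_1) = 1.65×10^-10 m = 0.165 nm.

L = 0.165 nm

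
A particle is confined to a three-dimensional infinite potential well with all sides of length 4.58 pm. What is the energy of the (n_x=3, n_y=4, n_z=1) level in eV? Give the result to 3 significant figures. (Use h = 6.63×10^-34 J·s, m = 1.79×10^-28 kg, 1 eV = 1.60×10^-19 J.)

For a 3D rectangular well E = (h²/8m)·Σ n_i²/L_i² = (6.63×10^-34)²/(8·1.79×10^-28) · [3²/(4.58 pm)² + 4²/(4.58 pm)² + 1²/(4.58 pm)²].
Evaluating gives E = 3.805×10^-16 J = 2.38×10^3 eV.

E = 2.38×10^3 eV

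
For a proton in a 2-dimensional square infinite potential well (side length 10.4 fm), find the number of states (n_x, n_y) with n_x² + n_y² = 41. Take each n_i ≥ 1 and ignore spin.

The level has n_x² + n_y² = 41. The ordered positive-integer solutions are (4, 5), (5, 4).
That gives 2 states.

degeneracy = 2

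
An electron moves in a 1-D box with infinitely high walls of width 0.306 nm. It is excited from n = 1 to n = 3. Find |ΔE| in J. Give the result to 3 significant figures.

|ΔE| = 5.15×10^-18 J

E_1 = h²/(8m_eL²) = 6.434×10^-19 J.
|ΔE| = |1² − 3²|·E_1 = 8·6.434×10^-19 J = 5.15×10^-18 J.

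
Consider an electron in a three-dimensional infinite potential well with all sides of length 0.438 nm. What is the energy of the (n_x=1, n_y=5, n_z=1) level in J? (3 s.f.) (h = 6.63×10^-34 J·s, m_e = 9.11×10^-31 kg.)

For a 3D rectangular well E = (h²/8m_e)·Σ n_i²/L_i² = (6.63×10^-34)²/(8·9.11×10^-31) · [1²/(0.438 nm)² + 5²/(0.438 nm)² + 1²/(0.438 nm)²].
Evaluating gives E = 8.49×10^-18 J.

E = 8.49×10^-18 J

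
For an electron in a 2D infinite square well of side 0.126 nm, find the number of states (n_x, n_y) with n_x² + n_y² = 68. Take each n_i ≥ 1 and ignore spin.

degeneracy = 2

The level has n_x² + n_y² = 68. The ordered positive-integer solutions are (2, 8), (8, 2).
That gives 2 states.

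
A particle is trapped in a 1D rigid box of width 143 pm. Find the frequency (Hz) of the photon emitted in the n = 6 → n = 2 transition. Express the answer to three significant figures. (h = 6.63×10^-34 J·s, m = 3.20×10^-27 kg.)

f = 4.05×10^13 Hz

E_1 = h²/(8mL²) = 8.397×10^-22 J and ΔE = (6² − 2²)E_1 = 2.687×10^-20 J.
f = ΔE/h = 2.687×10^-20/6.63×10^-34 = 4.05×10^13 Hz.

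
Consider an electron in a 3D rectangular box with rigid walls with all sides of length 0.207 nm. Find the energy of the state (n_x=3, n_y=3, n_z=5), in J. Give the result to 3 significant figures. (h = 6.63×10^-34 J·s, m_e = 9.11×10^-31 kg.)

For a 3D rectangular well E = (h²/8m_e)·Σ n_i²/L_i² = (6.63×10^-34)²/(8·9.11×10^-31) · [3²/(0.207 nm)² + 3²/(0.207 nm)² + 5²/(0.207 nm)²].
Evaluating gives E = 6.05×10^-17 J.

E = 6.05×10^-17 J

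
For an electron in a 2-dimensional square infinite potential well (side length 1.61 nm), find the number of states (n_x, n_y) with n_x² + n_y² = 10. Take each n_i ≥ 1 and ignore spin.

The level has n_x² + n_y² = 10. The ordered positive-integer solutions are (1, 3), (3, 1).
That gives 2 states.

degeneracy = 2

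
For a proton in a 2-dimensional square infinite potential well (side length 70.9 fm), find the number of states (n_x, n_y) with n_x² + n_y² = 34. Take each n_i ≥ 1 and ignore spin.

The level has n_x² + n_y² = 34. The ordered positive-integer solutions are (3, 5), (5, 3).
That gives 2 states.

degeneracy = 2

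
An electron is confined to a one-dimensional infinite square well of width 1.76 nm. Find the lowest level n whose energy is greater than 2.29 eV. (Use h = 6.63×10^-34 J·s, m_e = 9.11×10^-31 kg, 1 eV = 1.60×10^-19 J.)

E_1 = h²/(8m_eL²) = 1.947×10^-20 J = 0.1217 eV.
Need n² > 2.29/0.1217 = 18.82, i.e. n > 4.338.
The smallest integer satisfying this is n = 5.

n = 5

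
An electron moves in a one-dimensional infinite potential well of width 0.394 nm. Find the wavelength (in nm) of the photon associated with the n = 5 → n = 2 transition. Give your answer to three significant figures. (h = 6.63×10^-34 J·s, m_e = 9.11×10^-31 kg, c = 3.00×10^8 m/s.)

E_1 = h²/(8m_eL²) = 3.885×10^-19 J, so ΔE = (5² − 2²)E_1 = 8.159×10^-18 J.
λ = hc/ΔE = (6.63×10^-34·3.00×10^8)/8.159×10^-18 = 2.44×10^-8 m = 24.4 nm.

λ = 24.4 nm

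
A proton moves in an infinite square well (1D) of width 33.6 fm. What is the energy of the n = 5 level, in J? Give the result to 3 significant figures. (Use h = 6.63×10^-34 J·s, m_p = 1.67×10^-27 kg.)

For an infinite well E_n = n²h²/(8m_pL²), so E_1 = h²/(8m_pL²) = (6.63×10^-34)²/(8·1.67×10^-27·(3.36×10^-14 m)²) = 2.914×10^-14 J.
Then E_5 = 5²·E_1 = 25·2.914×10^-14 J = 7.29×10^-13 J.

E_5 = 7.29×10^-13 J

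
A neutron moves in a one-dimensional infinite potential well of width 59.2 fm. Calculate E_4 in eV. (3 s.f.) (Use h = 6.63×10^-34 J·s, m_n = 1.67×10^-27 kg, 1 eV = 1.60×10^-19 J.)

For an infinite well E_n = n²h²/(8m_nL²), so E_1 = h²/(8m_nL²) = (6.63×10^-34)²/(8·1.67×10^-27·(5.92×10^-14 m)²) = 9.388×10^-15 J.
Then E_4 = 4²·E_1 = 16·9.388×10^-15 J = 1.502×10^-13 J.
Converting, E_4 = 1.502×10^-13 J / (1.60×10^-19 J/eV) = 9.39×10^5 eV.

E_4 = 9.39×10^5 eV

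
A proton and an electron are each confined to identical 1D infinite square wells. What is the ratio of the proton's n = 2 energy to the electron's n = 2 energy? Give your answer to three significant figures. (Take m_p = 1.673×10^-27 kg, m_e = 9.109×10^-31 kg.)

5.44×10^-4

E_n ∝ 1/m at fixed n and L, so the ratio is m_e/m_p = 9.109×10^-31/1.673×10^-27 = 5.44×10^-4.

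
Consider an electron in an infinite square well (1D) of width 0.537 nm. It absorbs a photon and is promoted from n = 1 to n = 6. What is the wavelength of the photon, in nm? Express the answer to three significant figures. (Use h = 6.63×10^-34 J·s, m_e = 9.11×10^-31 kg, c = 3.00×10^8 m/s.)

λ = 27.2 nm

E_1 = h²/(8m_eL²) = 2.092×10^-19 J, so ΔE = (6² − 1²)E_1 = 7.322×10^-18 J.
λ = hc/ΔE = (6.63×10^-34·3.00×10^8)/7.322×10^-18 = 2.72×10^-8 m = 27.2 nm.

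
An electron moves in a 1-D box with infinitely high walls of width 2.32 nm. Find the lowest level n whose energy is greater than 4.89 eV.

n = 9

E_1 = h²/(8m_eL²) = 1.119×10^-20 J = 0.06985 eV.
Need n² > 4.89/0.06985 = 70.01, i.e. n > 8.367.
The smallest integer satisfying this is n = 9.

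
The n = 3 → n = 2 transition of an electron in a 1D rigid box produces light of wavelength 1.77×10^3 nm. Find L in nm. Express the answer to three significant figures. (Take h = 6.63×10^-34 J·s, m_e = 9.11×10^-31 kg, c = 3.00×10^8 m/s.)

The photon carries ΔE = hc/λ = 6.63×10^-34·3.00×10^8/1.77×10^-6 m = 1.124×10^-19 J.
Since ΔE = (3² − 2²)E_1, E_1 = 2.248×10^-20 J, and L = h/√(8m_eE_1) = 1.64×10^-9 m = 1.64 nm.

L = 1.64 nm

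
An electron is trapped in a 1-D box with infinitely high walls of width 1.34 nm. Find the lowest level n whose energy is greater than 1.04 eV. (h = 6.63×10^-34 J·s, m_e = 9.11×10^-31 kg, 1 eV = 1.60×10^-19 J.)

n = 3

E_1 = h²/(8m_eL²) = 3.359×10^-20 J = 0.2099 eV.
Need n² > 1.04/0.2099 = 4.955, i.e. n > 2.226.
The smallest integer satisfying this is n = 3.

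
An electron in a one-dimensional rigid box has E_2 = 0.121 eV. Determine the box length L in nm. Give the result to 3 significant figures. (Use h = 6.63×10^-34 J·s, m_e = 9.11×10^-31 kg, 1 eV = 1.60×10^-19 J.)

L = 3.53 nm

From E_n = n²h²/(8m_eL²), L = n·h/√(8m_eE_n).
E_2 = 0.121 eV = 1.936×10^-20 J, so L = 2·6.63×10^-34/√(8·9.11×10^-31·1.936×10^-20) = 3.53×10^-9 m = 3.53 nm.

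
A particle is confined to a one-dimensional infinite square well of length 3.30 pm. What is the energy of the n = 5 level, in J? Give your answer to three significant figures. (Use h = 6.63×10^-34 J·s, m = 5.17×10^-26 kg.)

E_5 = 2.44×10^-18 J

For an infinite well E_n = n²h²/(8mL²), so E_1 = h²/(8mL²) = (6.63×10^-34)²/(8·5.17×10^-26·(3.30×10^-12 m)²) = 9.759×10^-20 J.
Then E_5 = 5²·E_1 = 25·9.759×10^-20 J = 2.44×10^-18 J.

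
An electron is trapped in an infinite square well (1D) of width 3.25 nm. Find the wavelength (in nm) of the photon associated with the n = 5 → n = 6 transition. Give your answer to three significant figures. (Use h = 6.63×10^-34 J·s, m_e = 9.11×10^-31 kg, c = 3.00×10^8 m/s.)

λ = 3.17×10^3 nm

E_1 = h²/(8m_eL²) = 5.710×10^-21 J, so ΔE = (6² − 5²)E_1 = 6.281×10^-20 J.
λ = hc/ΔE = (6.63×10^-34·3.00×10^8)/6.281×10^-20 = 3.17×10^-6 m = 3.17×10^3 nm.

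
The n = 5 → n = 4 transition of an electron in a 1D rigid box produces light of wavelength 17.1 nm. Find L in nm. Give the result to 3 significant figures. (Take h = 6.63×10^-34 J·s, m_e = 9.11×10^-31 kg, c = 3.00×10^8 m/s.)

The photon carries ΔE = hc/λ = 6.63×10^-34·3.00×10^8/1.71×10^-8 m = 1.163×10^-17 J.
Since ΔE = (5² − 4²)E_1, E_1 = 1.292×10^-18 J, and L = h/√(8m_eE_1) = 2.16×10^-10 m = 0.216 nm.

L = 0.216 nm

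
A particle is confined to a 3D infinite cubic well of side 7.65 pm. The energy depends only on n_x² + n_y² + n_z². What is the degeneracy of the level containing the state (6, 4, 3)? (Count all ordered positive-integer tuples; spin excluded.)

The level has n_x² + n_y² + n_z² = 61. The ordered positive-integer solutions are (3, 4, 6), (3, 6, 4), (4, 3, 6), (4, 6, 3), (6, 3, 4), (6, 4, 3).
That gives 6 states.

degeneracy = 6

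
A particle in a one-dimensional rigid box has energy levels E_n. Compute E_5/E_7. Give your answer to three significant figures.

E_n ∝ n², so E_5/E_7 = 5²/7² = 25/49 = 0.510.

0.510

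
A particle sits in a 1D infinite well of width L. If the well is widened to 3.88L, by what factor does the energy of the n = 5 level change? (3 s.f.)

0.0664

E_n ∝ 1/L², so the energy scales by 1/3.88² = 0.0664.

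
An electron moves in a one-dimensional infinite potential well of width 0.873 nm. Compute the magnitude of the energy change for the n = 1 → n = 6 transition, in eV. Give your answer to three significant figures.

E_1 = h²/(8m_eL²) = 7.905×10^-20 J.
|ΔE| = |1² − 6²|·E_1 = 35·7.905×10^-20 J = 2.767×10^-18 J = 17.3 eV.

|ΔE| = 17.3 eV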